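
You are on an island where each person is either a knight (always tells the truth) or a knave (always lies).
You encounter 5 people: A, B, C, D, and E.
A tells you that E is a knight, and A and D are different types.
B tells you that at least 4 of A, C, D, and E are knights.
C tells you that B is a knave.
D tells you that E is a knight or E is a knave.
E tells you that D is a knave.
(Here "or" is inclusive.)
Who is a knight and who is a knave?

Knights: C and D. Knaves: A, B, and E.

A is a knave, and the claim "E is a knight, and A and D are different types" is indeed false.
As a knave, B's statement "at least 4 of A, C, D, and E are knights" should be false; it is.
C is a knight, and the claim "B is a knave" is indeed true.
D is a knight; "E is a knight or E is a knave" is true, as required.
E is a knave, so "D is a knave" must be false — and it is.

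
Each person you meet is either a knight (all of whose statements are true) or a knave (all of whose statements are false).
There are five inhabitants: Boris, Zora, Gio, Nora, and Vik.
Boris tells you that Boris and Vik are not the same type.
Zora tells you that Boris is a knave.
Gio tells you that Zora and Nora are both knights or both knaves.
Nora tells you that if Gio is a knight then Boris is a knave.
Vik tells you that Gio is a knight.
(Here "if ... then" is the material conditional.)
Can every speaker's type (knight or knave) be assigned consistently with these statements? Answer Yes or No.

Yes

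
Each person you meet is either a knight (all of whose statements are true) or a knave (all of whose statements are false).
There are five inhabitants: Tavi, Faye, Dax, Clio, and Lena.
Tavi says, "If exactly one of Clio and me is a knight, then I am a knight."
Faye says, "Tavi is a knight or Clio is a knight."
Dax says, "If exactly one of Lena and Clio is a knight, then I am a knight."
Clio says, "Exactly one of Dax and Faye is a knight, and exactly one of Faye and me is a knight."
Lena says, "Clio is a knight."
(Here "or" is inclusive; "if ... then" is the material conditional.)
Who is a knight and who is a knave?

Tavi is a knight, so "if exactly one of Clio and me is a knight, then I am a knight" must be True — and it is.
Faye is a knight; "Tavi is a knight or Clio is a knight" is True, as required.
Dax is a knight, and the claim "if exactly one of Lena and Clio is a knight, then I am a knight" is indeed True.
Clio is a knave, and the claim "exactly one of Dax and Faye is a knight, and exactly one of Faye and me is a knight" is indeed false.
Lena (knave): "Clio is a knight" — false. ✓

Tavi is a knight, Faye is a knight, Dax is a knight, Clio is a knave, and Lena is a knave.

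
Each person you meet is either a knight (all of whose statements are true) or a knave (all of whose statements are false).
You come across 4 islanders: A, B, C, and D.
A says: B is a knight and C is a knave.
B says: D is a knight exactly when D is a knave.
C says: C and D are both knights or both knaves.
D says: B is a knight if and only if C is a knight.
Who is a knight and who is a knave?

Knights: D. Knaves: A, B, and C.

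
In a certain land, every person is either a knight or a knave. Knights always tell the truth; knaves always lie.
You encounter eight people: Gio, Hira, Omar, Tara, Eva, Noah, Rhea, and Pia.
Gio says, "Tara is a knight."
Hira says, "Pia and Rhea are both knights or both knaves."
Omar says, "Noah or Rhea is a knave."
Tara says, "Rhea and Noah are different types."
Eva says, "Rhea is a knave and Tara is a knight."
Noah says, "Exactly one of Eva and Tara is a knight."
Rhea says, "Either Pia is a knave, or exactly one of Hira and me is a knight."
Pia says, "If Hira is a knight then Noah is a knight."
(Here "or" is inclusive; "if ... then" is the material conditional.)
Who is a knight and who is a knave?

Gio is a knave, so "Tara is a knight" must be False — and it is.
Since Hira is a knave, "Pia and Rhea are both knights or both knaves" needs to be False, which holds.
Omar is a knight, so "Noah or Rhea is a knave" must be true — and it is.
Tara is a knave, so "Rhea and Noah are different types" must be False — and it is.
Eva is a knave, and the claim "Rhea is a knave and Tara is a knight" is indeed False.
Since Noah is a knave, "exactly one of Eva and Tara is a knight" needs to be False, which holds.
Rhea (knave): "either Pia is a knave, or exactly one of Hira and me is a knight" — False. ✓
Pia is a knight, and the claim "if Hira is a knight then Noah is a knight" is indeed true.

Gio is a knave, Hira is a knave, Omar is a knight, Tara is a knave, Eva is a knave, Noah is a knave, Rhea is a knave, and Pia is a knight.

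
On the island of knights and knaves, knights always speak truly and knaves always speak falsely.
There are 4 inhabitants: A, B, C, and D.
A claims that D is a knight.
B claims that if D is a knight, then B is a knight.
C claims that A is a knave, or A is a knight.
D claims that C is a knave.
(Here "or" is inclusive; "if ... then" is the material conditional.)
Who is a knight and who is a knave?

Suppose A is a knight. Then A's statement "D is a knight" would have to be true. Checking the 8 ways to assign the others, none is consistent with every speaker.
(For instance, with B=knight, C=knight, D=knave, A's claim "D is a knight" comes out false where it would need to be true.)
So A must be a knave, making "D is a knight" false. Taking A=knave, B=knight, C=knight, D=knave, each remaining statement checks out:
  B (knight): "if D is a knight, then B is a knight" — true. ✓
  C (knight): "A is a knave, or A is a knight" — true. ✓
  D (knave): "C is a knave" — false. ✓
This is the unique consistent assignment.

A is a knave, B is a knight, C is a knight, and D is a knave.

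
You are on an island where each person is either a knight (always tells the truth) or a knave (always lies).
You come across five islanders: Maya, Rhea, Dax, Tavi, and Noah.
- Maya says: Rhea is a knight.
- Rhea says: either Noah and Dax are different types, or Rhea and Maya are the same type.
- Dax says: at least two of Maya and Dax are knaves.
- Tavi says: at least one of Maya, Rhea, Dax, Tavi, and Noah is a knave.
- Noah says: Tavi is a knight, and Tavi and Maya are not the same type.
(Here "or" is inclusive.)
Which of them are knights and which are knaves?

Maya (knight): "Rhea is a knight" — true. ✓
Rhea (knight): "either Noah and Dax are different types, or Rhea and Maya are the same type" — true. ✓
Dax is a knave; "at least two of Maya and Dax are knaves" is false, as required.
Tavi (knight): "at least one of Maya, Rhea, Dax, Tavi, and Noah is a knave" — true. ✓
Noah is a knave; "Tavi is a knight, and Tavi and Maya are not the same type" is false, as required.

Maya is a knight, Rhea is a knight, Dax is a knave, Tavi is a knight, and Noah is a knave.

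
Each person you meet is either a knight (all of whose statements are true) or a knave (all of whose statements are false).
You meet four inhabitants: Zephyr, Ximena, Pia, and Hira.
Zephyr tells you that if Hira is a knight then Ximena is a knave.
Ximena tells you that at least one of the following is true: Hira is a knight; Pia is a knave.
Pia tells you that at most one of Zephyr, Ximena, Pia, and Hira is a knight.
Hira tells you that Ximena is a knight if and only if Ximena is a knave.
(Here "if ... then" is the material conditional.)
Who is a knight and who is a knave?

Zephyr is a knight, Ximena is a knight, Pia is a knave, and Hira is a knave.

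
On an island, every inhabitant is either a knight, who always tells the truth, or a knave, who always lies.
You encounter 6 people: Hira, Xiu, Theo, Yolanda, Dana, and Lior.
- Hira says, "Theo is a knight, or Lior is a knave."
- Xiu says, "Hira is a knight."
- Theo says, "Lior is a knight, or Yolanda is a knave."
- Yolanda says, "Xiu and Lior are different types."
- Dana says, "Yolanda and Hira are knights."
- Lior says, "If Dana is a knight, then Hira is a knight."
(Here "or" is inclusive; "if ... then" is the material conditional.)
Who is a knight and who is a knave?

Hira is a knight, Xiu is a knight, Theo is a knight, Yolanda is a knave, Dana is a knave, and Lior is a knight.

Hira (knight): "Theo is a knight, or Lior is a knave" — true. ✓
Xiu is a knight; "Hira is a knight" is true, as required.
Theo is a knight, and the claim "Lior is a knight, or Yolanda is a knave" is indeed true.
Yolanda is a knave, and the claim "Xiu and Lior are different types" is indeed False.
Dana (knave): "Yolanda and Hira are knights" — False. ✓
Lior is a knight, so "if Dana is a knight, then Hira is a knight" must be true — and it is.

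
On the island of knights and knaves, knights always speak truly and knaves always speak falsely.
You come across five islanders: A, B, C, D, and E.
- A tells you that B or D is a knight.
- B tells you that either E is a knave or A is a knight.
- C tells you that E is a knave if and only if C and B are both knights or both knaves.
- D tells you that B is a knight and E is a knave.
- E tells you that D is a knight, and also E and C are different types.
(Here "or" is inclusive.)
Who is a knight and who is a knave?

Suppose A is a knave. Then A's statement "B or D is a knight" would have to be false. Checking the 16 ways to assign the others, none is consistent with every speaker.
(For instance, with B=knight, C=knave, D=knight, E=knave, A's claim "B or D is a knight" comes out true where it would need to be false.)
So A must be a knight, making "B or D is a knight" true. Taking A=knight, B=knight, C=knave, D=knight, E=knave, each remaining statement checks out:
  B (knight): "either E is a knave or A is a knight" — true. ✓
  C (knave): "E is a knave if and only if C and B are both knights or both knaves" — false. ✓
  D (knight): "B is a knight and E is a knave" — true. ✓
  E (knave): "D is a knight, and also E and C are different types" — false. ✓
This is the unique consistent assignment.

A is a knight, B is a knight, C is a knave, D is a knight, and E is a knave.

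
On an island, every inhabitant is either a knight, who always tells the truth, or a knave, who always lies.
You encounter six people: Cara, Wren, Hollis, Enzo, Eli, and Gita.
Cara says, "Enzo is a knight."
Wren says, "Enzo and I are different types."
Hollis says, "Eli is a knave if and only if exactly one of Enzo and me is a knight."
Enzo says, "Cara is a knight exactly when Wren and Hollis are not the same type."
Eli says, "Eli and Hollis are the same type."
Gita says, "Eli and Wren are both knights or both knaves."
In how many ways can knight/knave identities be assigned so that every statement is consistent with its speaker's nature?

1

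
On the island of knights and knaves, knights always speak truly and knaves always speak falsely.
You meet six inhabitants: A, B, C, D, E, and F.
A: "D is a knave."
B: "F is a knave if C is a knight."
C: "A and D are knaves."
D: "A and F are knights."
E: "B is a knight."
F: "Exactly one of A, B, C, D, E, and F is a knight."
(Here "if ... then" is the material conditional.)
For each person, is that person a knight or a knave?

A is a knight, B is a knight, C is a knave, D is a knave, E is a knight, and F is a knave.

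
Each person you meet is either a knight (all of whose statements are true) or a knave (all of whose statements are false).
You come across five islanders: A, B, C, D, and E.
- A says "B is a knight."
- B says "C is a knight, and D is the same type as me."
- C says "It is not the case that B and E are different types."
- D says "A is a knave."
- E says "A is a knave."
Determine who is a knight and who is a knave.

A is a knave, B is a knave, C is a knave, D is a knight, and E is a knight.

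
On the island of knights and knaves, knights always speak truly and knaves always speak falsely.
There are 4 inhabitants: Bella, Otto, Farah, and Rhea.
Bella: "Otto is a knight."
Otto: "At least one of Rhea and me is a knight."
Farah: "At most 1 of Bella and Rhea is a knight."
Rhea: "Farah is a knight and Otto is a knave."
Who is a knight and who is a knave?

Since Bella is a knight, "Otto is a knight" needs to be true, which holds.
Otto is a knight, and the claim "at least one of Rhea and me is a knight" is indeed true.
Farah is a knight; "at most 1 of Bella and Rhea is a knight" is true, as required.
Rhea (knave): "Farah is a knight and Otto is a knave" — False. ✓

Bella is a knight, Otto is a knight, Farah is a knight, and Rhea is a knave.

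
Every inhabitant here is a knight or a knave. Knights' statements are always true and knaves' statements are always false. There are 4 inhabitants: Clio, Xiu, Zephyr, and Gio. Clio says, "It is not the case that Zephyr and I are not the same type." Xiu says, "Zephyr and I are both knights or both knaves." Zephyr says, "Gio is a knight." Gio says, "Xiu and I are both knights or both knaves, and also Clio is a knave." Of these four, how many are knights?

3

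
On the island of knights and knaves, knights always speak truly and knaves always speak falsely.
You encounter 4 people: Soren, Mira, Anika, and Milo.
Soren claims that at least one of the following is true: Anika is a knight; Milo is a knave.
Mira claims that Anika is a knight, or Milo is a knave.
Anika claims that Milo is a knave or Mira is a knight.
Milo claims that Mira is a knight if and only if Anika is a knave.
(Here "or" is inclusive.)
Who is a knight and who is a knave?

Knights: Soren, Mira, and Anika. Knaves: Milo.

Soren is a knight, and the claim "at least one of the following is true: Anika is a knight; Milo is a knave" is indeed true.
Mira (knight): "Anika is a knight, or Milo is a knave" — true. ✓
Anika is a knight, so "Milo is a knave or Mira is a knight" must be true — and it is.
Milo (knave): "Mira is a knight if and only if Anika is a knave" — False. ✓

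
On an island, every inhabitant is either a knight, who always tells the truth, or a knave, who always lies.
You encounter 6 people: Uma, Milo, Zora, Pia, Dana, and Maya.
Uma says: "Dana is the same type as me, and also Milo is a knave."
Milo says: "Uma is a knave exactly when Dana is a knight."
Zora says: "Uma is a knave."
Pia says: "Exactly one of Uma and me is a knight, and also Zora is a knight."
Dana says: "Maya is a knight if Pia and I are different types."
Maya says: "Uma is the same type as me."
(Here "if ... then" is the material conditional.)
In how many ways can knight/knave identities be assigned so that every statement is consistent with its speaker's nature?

1

Consistent assignments:
  Uma=knight, Milo=knave, Zora=knave, Pia=knave, Dana=knight, Maya=knight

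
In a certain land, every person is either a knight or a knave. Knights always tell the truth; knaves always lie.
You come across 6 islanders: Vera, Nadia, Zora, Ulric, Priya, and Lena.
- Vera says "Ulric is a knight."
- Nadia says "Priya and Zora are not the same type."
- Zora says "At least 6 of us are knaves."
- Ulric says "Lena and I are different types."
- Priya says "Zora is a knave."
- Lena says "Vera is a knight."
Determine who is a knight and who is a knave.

Knights: Nadia and Priya. Knaves: Vera, Zora, Ulric, and Lena.

As a knave, Vera's statement "Ulric is a knight" should be False; it is.
Nadia (knight): "Priya and Zora are not the same type" — True. ✓
Since Zora is a knave, "at least 6 of us are knaves" needs to be False, which holds.
Ulric is a knave, so "Lena and I are different types" must be False — and it is.
Priya is a knight, so "Zora is a knave" must be True — and it is.
Lena is a knave, and the claim "Vera is a knight" is indeed False.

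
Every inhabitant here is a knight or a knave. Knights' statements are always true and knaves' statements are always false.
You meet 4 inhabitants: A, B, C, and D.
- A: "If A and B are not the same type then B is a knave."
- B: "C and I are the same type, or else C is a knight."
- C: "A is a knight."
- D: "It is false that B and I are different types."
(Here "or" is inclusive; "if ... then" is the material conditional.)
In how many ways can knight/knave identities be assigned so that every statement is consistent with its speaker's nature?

2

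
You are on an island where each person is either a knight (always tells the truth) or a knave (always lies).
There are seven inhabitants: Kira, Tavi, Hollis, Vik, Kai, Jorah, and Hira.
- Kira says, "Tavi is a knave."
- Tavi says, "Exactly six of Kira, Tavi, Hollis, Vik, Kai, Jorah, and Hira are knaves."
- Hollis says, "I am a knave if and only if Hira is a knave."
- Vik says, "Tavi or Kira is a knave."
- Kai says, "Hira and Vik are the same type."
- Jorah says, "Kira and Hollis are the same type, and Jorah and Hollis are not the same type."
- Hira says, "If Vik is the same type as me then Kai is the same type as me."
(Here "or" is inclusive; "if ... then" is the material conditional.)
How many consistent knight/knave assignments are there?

1

Consistent assignments:
  Kira=knight, Tavi=knave, Hollis=knave, Vik=knight, Kai=knight, Jorah=knave, Hira=knight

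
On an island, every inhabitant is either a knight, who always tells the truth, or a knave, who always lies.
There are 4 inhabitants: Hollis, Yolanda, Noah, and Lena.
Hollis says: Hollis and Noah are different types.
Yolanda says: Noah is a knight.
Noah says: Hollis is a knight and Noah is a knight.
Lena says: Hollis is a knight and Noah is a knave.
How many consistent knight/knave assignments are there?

Consistent assignments:
  Hollis=knight, Yolanda=knave, Noah=knave, Lena=knight
  Hollis=knave, Yolanda=knave, Noah=knave, Lena=knave

2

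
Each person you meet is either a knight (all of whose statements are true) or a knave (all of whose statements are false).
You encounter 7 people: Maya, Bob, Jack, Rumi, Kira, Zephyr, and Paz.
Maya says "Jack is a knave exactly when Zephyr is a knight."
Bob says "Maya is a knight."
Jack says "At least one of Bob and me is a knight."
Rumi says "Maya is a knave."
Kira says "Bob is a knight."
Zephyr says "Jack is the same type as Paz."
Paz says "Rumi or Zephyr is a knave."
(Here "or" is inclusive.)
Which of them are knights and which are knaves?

Since Maya is a knave, "Jack is a knave exactly when Zephyr is a knight" needs to be False, which holds.
Since Bob is a knave, "Maya is a knight" needs to be False, which holds.
Since Jack is a knave, "at least one of Bob and me is a knight" needs to be False, which holds.
Rumi is a knight; "Maya is a knave" is true, as required.
Kira (knave): "Bob is a knight" — False. ✓
Zephyr is a knave, and the claim "Jack is the same type as Paz" is indeed False.
Paz (knight): "Rumi or Zephyr is a knave" — true. ✓

Maya is a knave, Bob is a knave, Jack is a knave, Rumi is a knight, Kira is a knave, Zephyr is a knave, and Paz is a knight.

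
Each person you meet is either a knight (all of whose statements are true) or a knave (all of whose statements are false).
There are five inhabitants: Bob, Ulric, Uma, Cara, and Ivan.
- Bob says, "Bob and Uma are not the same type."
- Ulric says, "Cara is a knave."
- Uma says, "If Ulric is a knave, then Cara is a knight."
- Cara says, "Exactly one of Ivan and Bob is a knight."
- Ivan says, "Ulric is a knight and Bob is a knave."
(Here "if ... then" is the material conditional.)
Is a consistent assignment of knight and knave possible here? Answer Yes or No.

No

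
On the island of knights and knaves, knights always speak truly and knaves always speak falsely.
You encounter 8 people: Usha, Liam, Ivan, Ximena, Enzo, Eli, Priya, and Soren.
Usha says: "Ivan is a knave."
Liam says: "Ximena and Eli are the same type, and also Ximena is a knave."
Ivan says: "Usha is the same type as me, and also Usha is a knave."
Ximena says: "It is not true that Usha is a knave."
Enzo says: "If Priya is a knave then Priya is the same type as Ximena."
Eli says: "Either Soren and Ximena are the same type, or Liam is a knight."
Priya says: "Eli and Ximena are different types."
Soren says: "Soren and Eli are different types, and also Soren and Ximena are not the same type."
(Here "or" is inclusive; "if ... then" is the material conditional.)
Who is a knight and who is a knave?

Knights: Usha, Ximena, Enzo, and Priya. Knaves: Liam, Ivan, Eli, and Soren.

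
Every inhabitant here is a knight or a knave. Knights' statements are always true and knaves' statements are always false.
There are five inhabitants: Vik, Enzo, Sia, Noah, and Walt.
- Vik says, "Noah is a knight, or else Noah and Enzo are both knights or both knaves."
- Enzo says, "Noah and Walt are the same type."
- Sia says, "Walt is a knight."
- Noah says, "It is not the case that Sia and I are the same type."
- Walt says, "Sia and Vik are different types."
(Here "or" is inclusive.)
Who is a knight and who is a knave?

Suppose Vik is a knight. Then Vik's statement "Noah is a knight, or else Noah and Enzo are both knights or both knaves" would have to be true. Checking the 16 ways to assign the others, none is consistent with every speaker.
(For instance, with Enzo=knight, Sia=knave, Noah=knave, Walt=knave, Vik's claim "Noah is a knight, or else Noah and Enzo are both knights or both knaves" comes out false where it would need to be true.)
So Vik must be a knave, making "Noah is a knight, or else Noah and Enzo are both knights or both knaves" false. Taking Vik=knave, Enzo=knight, Sia=knave, Noah=knave, Walt=knave, each remaining statement checks out:
  Enzo (knight): "Noah and Walt are the same type" — true. ✓
  Sia (knave): "Walt is a knight" — false. ✓
  Noah (knave): "it is not the case that Sia and I are the same type" — false. ✓
  Walt (knave): "Sia and Vik are different types" — false. ✓
This is the unique consistent assignment.

Knights: Enzo. Knaves: Vik, Sia, Noah, and Walt.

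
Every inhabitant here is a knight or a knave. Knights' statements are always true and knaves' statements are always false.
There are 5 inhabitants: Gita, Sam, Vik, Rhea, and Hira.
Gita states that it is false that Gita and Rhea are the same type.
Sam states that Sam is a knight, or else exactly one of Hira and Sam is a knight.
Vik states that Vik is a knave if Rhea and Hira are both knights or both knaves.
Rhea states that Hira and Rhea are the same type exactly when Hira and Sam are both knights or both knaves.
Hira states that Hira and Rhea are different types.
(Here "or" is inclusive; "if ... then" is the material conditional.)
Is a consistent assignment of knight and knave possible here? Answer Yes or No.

Yes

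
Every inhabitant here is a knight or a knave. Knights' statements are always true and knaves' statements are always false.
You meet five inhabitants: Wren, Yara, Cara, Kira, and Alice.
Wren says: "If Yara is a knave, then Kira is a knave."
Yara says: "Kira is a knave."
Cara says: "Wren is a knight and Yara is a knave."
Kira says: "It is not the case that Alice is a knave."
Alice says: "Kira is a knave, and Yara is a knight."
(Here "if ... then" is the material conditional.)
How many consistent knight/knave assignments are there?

0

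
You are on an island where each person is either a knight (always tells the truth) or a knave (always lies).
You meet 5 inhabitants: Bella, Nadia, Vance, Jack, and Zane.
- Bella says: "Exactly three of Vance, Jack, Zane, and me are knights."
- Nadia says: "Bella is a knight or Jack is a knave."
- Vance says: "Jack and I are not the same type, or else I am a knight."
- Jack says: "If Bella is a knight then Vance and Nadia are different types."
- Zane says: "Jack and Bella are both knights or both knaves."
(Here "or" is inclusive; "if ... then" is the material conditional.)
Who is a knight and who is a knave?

Bella is a knave, Nadia is a knave, Vance is a knight, Jack is a knight, and Zane is a knave.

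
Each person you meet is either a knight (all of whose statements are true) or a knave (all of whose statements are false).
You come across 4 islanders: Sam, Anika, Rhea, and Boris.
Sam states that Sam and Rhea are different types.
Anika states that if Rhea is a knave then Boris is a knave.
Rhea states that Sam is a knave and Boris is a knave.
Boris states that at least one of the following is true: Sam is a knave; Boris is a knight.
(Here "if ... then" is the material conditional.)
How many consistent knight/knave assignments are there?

Consistent assignments:
  Sam=knight, Anika=knight, Rhea=knave, Boris=knave
  Sam=knight, Anika=knave, Rhea=knave, Boris=knight
  Sam=knave, Anika=knave, Rhea=knave, Boris=knight

3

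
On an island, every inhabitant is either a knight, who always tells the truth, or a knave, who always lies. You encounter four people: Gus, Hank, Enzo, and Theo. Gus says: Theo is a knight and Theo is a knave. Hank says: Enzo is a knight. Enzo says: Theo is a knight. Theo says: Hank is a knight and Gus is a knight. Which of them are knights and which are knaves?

Gus is a knave, Hank is a knave, Enzo is a knave, and Theo is a knave.

Suppose Gus is a knight. Then Gus's statement "Theo is a knight and Theo is a knave" would have to be true. Checking the 8 ways to assign the others, none is consistent with every speaker.
(For instance, with Hank=knave, Enzo=knave, Theo=knave, Gus's claim "Theo is a knight and Theo is a knave" comes out false where it would need to be true.)
So Gus must be a knave, making "Theo is a knight and Theo is a knave" false. Taking Gus=knave, Hank=knave, Enzo=knave, Theo=knave, each remaining statement checks out:
  Hank (knave): "Enzo is a knight" — false. ✓
  Enzo (knave): "Theo is a knight" — false. ✓
  Theo (knave): "Hank is a knight and Gus is a knight" — false. ✓
This is the unique consistent assignment.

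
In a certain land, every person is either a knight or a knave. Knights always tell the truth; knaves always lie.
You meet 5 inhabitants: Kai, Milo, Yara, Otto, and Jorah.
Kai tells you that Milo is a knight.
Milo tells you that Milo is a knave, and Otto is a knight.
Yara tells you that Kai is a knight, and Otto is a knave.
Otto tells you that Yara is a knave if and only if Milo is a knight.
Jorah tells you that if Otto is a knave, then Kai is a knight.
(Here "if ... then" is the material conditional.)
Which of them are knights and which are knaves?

Kai is a knave, Milo is a knave, Yara is a knave, Otto is a knave, and Jorah is a knave.

Kai (knave): "Milo is a knight" — false. ✓
Milo is a knave, so "Milo is a knave, and Otto is a knight" must be false — and it is.
Yara is a knave; "Kai is a knight, and Otto is a knave" is false, as required.
Otto is a knave, so "Yara is a knave if and only if Milo is a knight" must be false — and it is.
As a knave, Jorah's statement "if Otto is a knave, then Kai is a knight" should be false; it is.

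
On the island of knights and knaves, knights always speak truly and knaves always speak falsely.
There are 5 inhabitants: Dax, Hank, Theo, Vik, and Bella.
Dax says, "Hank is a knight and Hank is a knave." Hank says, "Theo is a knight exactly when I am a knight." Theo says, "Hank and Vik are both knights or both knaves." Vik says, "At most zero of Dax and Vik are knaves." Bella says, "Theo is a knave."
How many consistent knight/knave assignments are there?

1

Consistent assignments:
  Dax=knave, Hank=knave, Theo=knight, Vik=knave, Bella=knave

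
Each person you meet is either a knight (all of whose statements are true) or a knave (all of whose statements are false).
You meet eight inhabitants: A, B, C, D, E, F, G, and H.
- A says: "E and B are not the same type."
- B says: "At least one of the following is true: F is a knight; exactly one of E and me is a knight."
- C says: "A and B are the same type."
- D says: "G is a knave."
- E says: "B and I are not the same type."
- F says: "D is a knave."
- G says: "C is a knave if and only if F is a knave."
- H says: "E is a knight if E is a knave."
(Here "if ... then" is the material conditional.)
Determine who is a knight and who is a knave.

As a knave, A's statement "E and B are not the same type" should be False; it is.
B is a knave; "at least one of the following is true: F is a knight; exactly one of E and me is a knight" is False, as required.
C is a knight; "A and B are the same type" is True, as required.
Since D is a knight, "G is a knave" needs to be True, which holds.
As a knave, E's statement "B and I are not the same type" should be False; it is.
F (knave): "D is a knave" — False. ✓
G (knave): "C is a knave if and only if F is a knave" — False. ✓
H is a knave, and the claim "E is a knight if E is a knave" is indeed False.

A is a knave, B is a knave, C is a knight, D is a knight, E is a knave, F is a knave, G is a knave, and H is a knave.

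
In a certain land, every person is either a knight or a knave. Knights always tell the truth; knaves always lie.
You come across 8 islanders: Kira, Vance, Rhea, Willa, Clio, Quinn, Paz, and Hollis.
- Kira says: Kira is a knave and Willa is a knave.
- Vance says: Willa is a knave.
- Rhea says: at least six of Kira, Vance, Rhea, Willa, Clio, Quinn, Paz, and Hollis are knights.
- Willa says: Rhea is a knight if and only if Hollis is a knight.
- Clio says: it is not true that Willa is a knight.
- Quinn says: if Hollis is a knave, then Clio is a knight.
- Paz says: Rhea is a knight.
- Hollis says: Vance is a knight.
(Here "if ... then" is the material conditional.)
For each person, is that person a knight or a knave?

Kira is a knave, Vance is a knave, Rhea is a knave, Willa is a knight, Clio is a knave, Quinn is a knave, Paz is a knave, and Hollis is a knave.

Kira is a knave, and the claim "Kira is a knave and Willa is a knave" is indeed false.
Vance is a knave, and the claim "Willa is a knave" is indeed false.
Since Rhea is a knave, "at least six of Kira, Vance, Rhea, Willa, Clio, Quinn, Paz, and Hollis are knights" needs to be false, which holds.
Willa is a knight; "Rhea is a knight if and only if Hollis is a knight" is true, as required.
Clio (knave): "it is not true that Willa is a knight" — false. ✓
Quinn (knave): "if Hollis is a knave, then Clio is a knight" — false. ✓
Paz is a knave; "Rhea is a knight" is false, as required.
Since Hollis is a knave, "Vance is a knight" needs to be false, which holds.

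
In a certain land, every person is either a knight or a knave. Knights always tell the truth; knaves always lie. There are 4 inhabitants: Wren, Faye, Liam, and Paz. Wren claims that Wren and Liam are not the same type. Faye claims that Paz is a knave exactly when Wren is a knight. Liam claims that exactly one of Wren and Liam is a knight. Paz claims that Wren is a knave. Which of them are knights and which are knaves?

Wren is a knave, and the claim "Wren and Liam are not the same type" is indeed False.
Faye is a knight; "Paz is a knave exactly when Wren is a knight" is true, as required.
Liam (knave): "exactly one of Wren and Liam is a knight" — False. ✓
Since Paz is a knight, "Wren is a knave" needs to be true, which holds.

Wren is a knave, Faye is a knight, Liam is a knave, and Paz is a knight.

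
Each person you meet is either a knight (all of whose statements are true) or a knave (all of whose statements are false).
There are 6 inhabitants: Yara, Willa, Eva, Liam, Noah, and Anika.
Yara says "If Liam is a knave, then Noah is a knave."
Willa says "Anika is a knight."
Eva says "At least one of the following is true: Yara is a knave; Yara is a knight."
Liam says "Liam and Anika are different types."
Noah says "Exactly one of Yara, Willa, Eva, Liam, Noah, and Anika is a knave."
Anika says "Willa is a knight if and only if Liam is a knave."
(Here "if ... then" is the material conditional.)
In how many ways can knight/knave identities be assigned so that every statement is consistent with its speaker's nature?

1

Consistent assignments:
  Yara=knight, Willa=knave, Eva=knight, Liam=knave, Noah=knave, Anika=knave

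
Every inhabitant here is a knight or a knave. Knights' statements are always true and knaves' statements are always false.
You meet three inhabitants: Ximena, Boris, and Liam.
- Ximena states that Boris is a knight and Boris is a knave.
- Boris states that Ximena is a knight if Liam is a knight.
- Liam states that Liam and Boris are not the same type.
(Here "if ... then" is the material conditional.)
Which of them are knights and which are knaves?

Ximena is a knave, Boris is a knave, and Liam is a knight.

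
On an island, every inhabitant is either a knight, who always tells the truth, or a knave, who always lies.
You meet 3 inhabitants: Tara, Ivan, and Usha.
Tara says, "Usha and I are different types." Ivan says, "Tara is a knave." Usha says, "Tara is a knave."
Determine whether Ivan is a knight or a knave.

Consistent assignments: {Tara=knight, Ivan=knave, Usha=knave}
In every consistent assignment, Ivan is a knave.

Ivan is a knave.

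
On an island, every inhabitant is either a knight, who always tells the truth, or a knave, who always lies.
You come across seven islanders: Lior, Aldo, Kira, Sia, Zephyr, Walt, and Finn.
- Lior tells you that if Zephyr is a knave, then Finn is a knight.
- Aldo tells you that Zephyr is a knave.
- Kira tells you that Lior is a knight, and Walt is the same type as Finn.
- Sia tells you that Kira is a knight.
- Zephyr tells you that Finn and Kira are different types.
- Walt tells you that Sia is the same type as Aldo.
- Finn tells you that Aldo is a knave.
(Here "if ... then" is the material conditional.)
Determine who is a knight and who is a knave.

Lior is a knave, Aldo is a knight, Kira is a knave, Sia is a knave, Zephyr is a knave, Walt is a knave, and Finn is a knave.

Lior (knave): "if Zephyr is a knave, then Finn is a knight" — false. ✓
As a knight, Aldo's statement "Zephyr is a knave" should be True; it is.
Since Kira is a knave, "Lior is a knight, and Walt is the same type as Finn" needs to be false, which holds.
Sia (knave): "Kira is a knight" — false. ✓
Zephyr is a knave, so "Finn and Kira are different types" must be false — and it is.
Walt is a knave; "Sia is the same type as Aldo" is false, as required.
Finn is a knave, and the claim "Aldo is a knave" is indeed false.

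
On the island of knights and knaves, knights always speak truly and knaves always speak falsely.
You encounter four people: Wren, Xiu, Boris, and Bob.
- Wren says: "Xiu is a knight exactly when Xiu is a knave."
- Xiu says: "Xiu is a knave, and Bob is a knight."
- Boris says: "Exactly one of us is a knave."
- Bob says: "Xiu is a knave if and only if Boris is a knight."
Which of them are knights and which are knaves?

Suppose Wren is a knight. Then Wren's statement "Xiu is a knight exactly when Xiu is a knave" would have to be true. Checking the 8 ways to assign the others, none is consistent with every speaker.
(For instance, with Xiu=knave, Boris=knave, Bob=knave, Wren's claim "Xiu is a knight exactly when Xiu is a knave" comes out false where it would need to be true.)
So Wren must be a knave, making "Xiu is a knight exactly when Xiu is a knave" false. Taking Wren=knave, Xiu=knave, Boris=knave, Bob=knave, each remaining statement checks out:
  Xiu (knave): "Xiu is a knave, and Bob is a knight" — false. ✓
  Boris (knave): "exactly one of us is a knave" — false. ✓
  Bob (knave): "Xiu is a knave if and only if Boris is a knight" — false. ✓
This is the unique consistent assignment.

Wren is a knave, Xiu is a knave, Boris is a knave, and Bob is a knave.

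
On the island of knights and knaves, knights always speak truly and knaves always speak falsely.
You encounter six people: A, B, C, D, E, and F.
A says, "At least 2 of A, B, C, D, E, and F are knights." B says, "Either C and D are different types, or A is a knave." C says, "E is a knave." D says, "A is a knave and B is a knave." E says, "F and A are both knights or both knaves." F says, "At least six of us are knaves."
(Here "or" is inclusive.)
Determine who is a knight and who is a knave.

A is a knight, B is a knight, C is a knight, D is a knave, E is a knave, and F is a knave.

As a knight, A's statement "at least 2 of A, B, C, D, E, and F are knights" should be True; it is.
B is a knight, so "either C and D are different types, or A is a knave" must be True — and it is.
C is a knight, and the claim "E is a knave" is indeed True.
D is a knave, so "A is a knave and B is a knave" must be false — and it is.
As a knave, E's statement "F and A are both knights or both knaves" should be false; it is.
F (knave): "at least six of us are knaves" — false. ✓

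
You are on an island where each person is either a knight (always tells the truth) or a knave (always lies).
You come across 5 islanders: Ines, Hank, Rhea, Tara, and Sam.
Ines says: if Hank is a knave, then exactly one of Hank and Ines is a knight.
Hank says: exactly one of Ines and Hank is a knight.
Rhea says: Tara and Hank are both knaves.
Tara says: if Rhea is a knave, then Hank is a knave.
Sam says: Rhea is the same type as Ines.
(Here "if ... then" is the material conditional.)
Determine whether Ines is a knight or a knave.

Consistent assignments: {Ines=knave, Hank=knave, Rhea=knave, Tara=knight, Sam=knight}
In every consistent assignment, Ines is a knave.

Ines is a knave.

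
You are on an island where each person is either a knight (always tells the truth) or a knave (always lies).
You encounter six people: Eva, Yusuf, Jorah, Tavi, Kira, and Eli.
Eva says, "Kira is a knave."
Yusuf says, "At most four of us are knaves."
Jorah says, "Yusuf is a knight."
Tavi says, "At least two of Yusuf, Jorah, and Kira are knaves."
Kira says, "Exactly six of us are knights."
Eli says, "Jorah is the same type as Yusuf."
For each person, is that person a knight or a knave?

Knights: Eva, Yusuf, Jorah, and Eli. Knaves: Tavi and Kira.

Eva is a knight, and the claim "Kira is a knave" is indeed true.
Yusuf (knight): "at most four of us are knaves" — true. ✓
Jorah (knight): "Yusuf is a knight" — true. ✓
Tavi is a knave, so "at least two of Yusuf, Jorah, and Kira are knaves" must be False — and it is.
Kira is a knave; "exactly six of us are knights" is False, as required.
Eli is a knight, so "Jorah is the same type as Yusuf" must be true — and it is.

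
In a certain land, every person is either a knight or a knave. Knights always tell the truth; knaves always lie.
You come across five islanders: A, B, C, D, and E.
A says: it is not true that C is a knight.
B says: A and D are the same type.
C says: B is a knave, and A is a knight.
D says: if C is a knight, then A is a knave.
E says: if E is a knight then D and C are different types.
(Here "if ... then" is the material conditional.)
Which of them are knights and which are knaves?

Since A is a knight, "it is not true that C is a knight" needs to be True, which holds.
As a knight, B's statement "A and D are the same type" should be True; it is.
Since C is a knave, "B is a knave, and A is a knight" needs to be False, which holds.
As a knight, D's statement "if C is a knight, then A is a knave" should be True; it is.
E is a knight; "if E is a knight then D and C are different types" is True, as required.

A is a knight, B is a knight, C is a knave, D is a knight, and E is a knight.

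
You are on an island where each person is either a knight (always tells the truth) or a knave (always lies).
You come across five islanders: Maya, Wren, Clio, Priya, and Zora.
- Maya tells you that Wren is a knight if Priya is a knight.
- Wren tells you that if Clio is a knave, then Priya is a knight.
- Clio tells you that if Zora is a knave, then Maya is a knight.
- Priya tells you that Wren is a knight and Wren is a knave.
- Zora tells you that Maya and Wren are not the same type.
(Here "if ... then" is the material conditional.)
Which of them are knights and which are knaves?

Suppose Maya is a knave. Then Maya's statement "Wren is a knight if Priya is a knight" would have to be false. Checking the 16 ways to assign the others, none is consistent with every speaker.
(For instance, with Wren=knight, Clio=knight, Priya=knave, Zora=knave, Maya's claim "Wren is a knight if Priya is a knight" comes out true where it would need to be false.)
So Maya must be a knight, making "Wren is a knight if Priya is a knight" true. Taking Maya=knight, Wren=knight, Clio=knight, Priya=knave, Zora=knave, each remaining statement checks out:
  Wren (knight): "if Clio is a knave, then Priya is a knight" — true. ✓
  Clio (knight): "if Zora is a knave, then Maya is a knight" — true. ✓
  Priya (knave): "Wren is a knight and Wren is a knave" — false. ✓
  Zora (knave): "Maya and Wren are not the same type" — false. ✓
This is the unique consistent assignment.

Maya is a knight, Wren is a knight, Clio is a knight, Priya is a knave, and Zora is a knave.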